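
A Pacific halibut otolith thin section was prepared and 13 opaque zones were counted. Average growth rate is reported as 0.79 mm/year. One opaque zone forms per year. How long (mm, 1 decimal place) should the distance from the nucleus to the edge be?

The record spans 13 years at 0.79 mm per year.
Predicted length = 0.79 mm/year × 13 years = 10.3 mm.

10.3 mm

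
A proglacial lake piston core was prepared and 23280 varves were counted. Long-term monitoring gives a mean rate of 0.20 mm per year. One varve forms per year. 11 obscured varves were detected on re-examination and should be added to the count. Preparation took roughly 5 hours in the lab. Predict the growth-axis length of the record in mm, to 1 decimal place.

4658.2 mm

Correcting the raw count gives 23280 + 11 = 23291 true varves.
23291 years at 0.20 mm/year gives 0.20 × 23291 = 4658.2 mm.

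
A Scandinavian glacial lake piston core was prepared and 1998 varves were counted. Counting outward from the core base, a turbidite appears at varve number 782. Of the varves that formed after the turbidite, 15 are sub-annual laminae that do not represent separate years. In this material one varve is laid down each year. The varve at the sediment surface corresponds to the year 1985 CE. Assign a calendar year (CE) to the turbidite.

784 CE

The turbidite sits at varve 782 from the core base, so 1998 − 782 = 1216 varves formed after it.
Excluding 15 false varves: 1216 − 15 = 1201.
Counting back 1201 years from 1985 CE places the turbidite in 1985 − 1201 = 784 CE.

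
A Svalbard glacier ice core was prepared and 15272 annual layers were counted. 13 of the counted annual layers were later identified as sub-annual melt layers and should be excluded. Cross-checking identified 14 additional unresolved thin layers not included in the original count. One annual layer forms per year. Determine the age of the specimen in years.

Adjusted count: 15272 − 13 + 14 = 15273 annual layers.
One annual layer per year makes the duration 15273 years.

15273 yr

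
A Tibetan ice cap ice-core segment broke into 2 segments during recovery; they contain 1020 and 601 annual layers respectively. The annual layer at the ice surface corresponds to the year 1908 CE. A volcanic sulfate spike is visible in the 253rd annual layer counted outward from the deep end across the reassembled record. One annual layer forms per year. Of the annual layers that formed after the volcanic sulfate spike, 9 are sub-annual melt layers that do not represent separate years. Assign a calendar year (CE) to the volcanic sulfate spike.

549 CE

Total annual layers = 1020 + 601 = 1621.
The volcanic sulfate spike sits at annual layer 253 from the deep end, so 1621 − 253 = 1368 annual layers formed after it.
1368 − 9 false = 1359 true annual layers after the volcanic sulfate spike.
1908 − 1359 = 549 CE.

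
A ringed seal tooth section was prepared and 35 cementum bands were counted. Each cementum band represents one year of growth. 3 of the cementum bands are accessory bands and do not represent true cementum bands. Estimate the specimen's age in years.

After corrections the count is 35 − 3 = 32 cementum bands.
One cementum band per year makes the duration 32 years.

32 years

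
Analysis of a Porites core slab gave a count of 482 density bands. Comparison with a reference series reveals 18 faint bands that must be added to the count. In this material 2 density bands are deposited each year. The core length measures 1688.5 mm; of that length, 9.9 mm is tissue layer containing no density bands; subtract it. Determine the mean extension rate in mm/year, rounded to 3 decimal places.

Adjusted count: 482 + 18 = 500 density bands.
With 2 density bands per year, 500 / 2 = 250 years.
Net length = 1688.5 − 9.9 = 1678.6 mm.
Extension rate ≈ 1678.6 / 250 = 6.714 mm/year.

6.714 mm/year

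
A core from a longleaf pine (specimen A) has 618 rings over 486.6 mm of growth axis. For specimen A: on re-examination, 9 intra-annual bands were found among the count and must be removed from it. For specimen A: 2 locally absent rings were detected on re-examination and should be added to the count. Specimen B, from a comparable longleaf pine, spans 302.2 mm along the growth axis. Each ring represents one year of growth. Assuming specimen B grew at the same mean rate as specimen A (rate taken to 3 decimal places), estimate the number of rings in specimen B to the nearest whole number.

380 rings

Specimen A: true ring count = 618 − 9 + 2 = 611.
A: 486.6 mm over 611 years gives 486.6 / 611 ≈ 0.796 mm/year.
For B, 302.2 / 0.796 = 379.65 years ≈ 380 rings.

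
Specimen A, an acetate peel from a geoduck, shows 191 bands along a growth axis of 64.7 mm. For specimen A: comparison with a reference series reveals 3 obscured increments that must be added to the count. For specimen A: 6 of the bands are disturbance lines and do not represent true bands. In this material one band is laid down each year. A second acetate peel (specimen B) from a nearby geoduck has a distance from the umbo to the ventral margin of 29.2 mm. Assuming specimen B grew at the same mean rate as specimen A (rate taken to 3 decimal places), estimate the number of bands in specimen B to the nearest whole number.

85 bands

Specimen A: after corrections the count is 191 − 6 + 3 = 188 bands.
A: Extension rate ≈ 64.7 / 188 = 0.344 mm per year.
B spans 29.2 / 0.344 = 84.88 years ≈ 85 bands.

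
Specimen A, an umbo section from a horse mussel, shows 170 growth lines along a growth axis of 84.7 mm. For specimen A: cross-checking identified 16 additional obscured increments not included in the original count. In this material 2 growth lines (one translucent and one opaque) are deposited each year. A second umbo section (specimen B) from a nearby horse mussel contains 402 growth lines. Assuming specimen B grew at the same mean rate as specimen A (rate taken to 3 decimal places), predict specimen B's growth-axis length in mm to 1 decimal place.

Specimen A: adjusted count: 170 + 16 = 186 growth lines.
Specimen A: dividing by 2 growth lines per year: 186 / 2 = 93 years.
A: Extension rate ≈ 84.7 / 93 = 0.911 mm/year.
Specimen B: with 2 growth lines per year, 402 / 2 = 201 years. For B, 0.911 mm/year × 201 years = 183.1 mm.

183.1 mm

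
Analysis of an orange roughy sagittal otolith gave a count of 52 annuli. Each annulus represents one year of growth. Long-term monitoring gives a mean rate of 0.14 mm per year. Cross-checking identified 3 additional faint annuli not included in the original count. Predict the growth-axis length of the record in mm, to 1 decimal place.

Correcting the raw count gives 52 + 3 = 55 true annuli.
Length ≈ 0.14 × 55 = 7.7 mm.

7.7 mm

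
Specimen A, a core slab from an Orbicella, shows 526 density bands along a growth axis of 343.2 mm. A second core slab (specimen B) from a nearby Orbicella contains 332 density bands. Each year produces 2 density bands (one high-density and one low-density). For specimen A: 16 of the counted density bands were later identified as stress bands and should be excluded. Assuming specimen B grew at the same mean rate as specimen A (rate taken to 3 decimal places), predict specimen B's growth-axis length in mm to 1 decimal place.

Specimen A: true density band count = 526 − 16 = 510.
Specimen A: 510 density bands at 2 per year is 510 / 2 = 255 years.
A: Extension rate ≈ 343.2 / 255 = 1.346 mm per year.
Specimen B: with 2 density bands per year, 332 / 2 = 166 years. For B, 1.346 mm/year × 166 years = 223.4 mm.

223.4 mm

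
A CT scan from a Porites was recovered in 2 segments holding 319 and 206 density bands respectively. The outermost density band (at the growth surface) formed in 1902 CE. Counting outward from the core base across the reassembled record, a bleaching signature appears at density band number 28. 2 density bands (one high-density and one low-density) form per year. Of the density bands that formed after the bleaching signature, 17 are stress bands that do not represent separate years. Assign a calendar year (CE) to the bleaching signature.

Total density bands = 319 + 206 = 525.
The bleaching signature sits at density band 28 from the core base, so 525 − 28 = 497 density bands formed after it.
497 − 17 false = 480 true density bands after the bleaching signature.
With 2 density bands per year, 480 / 2 = 240 years.
Counting back 240 years from 1902 CE places the bleaching signature in 1902 − 240 = 1662 CE.

1662 CE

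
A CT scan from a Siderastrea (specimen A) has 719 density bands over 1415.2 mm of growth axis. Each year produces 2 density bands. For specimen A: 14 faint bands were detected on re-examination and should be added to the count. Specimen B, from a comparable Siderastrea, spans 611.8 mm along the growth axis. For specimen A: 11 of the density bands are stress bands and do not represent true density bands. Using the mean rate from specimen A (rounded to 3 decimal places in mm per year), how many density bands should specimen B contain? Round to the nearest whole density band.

Specimen A: adjusted count: 719 − 11 + 14 = 722 density bands.
Specimen A: 722 density bands at 2 per year is 722 / 2 = 361 years.
A: Extension rate ≈ 1415.2 / 361 = 3.920 mm/year.
For B, 611.8 / 3.920 = 156.07 years; at 2 density bands per year that is 156.07 × 2 ≈ 312 density bands.

312 density bands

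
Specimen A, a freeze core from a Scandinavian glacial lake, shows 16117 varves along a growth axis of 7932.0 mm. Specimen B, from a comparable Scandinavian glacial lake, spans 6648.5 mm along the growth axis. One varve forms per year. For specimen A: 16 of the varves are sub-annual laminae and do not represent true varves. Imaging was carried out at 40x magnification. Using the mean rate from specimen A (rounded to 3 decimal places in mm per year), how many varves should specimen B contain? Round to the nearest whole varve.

13486 varves

Specimen A: adjusted count: 16117 − 16 = 16101 varves.
A: Mean rate = 7932.0 mm / 16101 years ≈ 0.493 mm per year.
For B, 6648.5 / 0.493 = 13485.80 years ≈ 13486 varves.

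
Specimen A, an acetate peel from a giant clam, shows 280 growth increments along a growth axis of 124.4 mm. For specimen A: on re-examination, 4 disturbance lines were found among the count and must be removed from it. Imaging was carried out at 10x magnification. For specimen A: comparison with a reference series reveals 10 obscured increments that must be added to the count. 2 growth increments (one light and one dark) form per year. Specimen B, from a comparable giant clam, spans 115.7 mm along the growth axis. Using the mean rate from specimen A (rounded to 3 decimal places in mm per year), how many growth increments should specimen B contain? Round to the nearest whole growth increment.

266 growth increments

Specimen A: true growth increment count = 280 − 4 + 10 = 286.
Specimen A: with 2 growth increments per year, 286 / 2 = 143 years.
A: Extension rate ≈ 124.4 / 143 = 0.870 mm per year.
Specimen B: 115.7 mm / 0.870 mm per year = 132.99 years; at 2 growth increments per year that is 132.99 × 2 ≈ 266 growth increments.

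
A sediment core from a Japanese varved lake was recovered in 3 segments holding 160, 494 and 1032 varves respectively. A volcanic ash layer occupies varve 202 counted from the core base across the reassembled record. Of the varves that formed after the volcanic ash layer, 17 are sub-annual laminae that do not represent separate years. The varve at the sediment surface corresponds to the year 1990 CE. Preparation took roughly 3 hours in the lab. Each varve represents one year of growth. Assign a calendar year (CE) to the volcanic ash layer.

Total varves = 160 + 494 + 1032 = 1686.
The volcanic ash layer sits at varve 202 from the core base, so 1686 − 202 = 1484 varves formed after it.
Excluding 17 false varves: 1484 − 17 = 1467.
1990 − 1467 = 523 CE.

523 CE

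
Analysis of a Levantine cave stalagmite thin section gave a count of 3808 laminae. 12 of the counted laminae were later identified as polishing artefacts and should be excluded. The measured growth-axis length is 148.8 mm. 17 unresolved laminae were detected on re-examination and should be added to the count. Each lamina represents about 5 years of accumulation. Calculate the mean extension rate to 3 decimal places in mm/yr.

0.008 mm/yr

After corrections the count is 3808 − 12 + 17 = 3813 laminae.
3813 laminae at 5 years each span 3813 × 5 = 19065 years.
148.8 mm over 19065 years gives 148.8 / 19065 ≈ 0.008 mm/yr.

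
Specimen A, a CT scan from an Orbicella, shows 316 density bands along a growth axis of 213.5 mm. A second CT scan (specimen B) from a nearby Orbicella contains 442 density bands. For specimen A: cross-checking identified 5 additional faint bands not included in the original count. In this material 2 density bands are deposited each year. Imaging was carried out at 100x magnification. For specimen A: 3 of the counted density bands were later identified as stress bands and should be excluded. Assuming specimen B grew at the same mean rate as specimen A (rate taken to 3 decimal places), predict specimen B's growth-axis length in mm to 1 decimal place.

Specimen A: adjusted count: 316 − 3 + 5 = 318 density bands.
Specimen A: dividing by 2 density bands per year: 318 / 2 = 159 years.
A: 213.5 mm over 159 years gives 213.5 / 159 ≈ 1.343 mm per year.
Specimen B: dividing by 2 density bands per year: 442 / 2 = 221 years. For B, 1.343 mm/year × 221 years = 296.8 mm.

296.8 mm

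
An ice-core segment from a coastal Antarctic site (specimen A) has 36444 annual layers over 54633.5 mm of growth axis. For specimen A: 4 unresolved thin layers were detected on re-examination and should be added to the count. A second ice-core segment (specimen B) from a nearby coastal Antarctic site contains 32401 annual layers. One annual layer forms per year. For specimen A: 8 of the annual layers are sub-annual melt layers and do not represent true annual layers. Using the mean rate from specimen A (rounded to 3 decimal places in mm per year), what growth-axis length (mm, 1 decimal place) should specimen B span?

48569.1 mm

Specimen A: after corrections the count is 36444 − 8 + 4 = 36440 annual layers.
A: 54633.5 mm over 36440 years gives 54633.5 / 36440 ≈ 1.499 mm/yr.
Length of B = 1.499 × 32401 = 48569.1 mm.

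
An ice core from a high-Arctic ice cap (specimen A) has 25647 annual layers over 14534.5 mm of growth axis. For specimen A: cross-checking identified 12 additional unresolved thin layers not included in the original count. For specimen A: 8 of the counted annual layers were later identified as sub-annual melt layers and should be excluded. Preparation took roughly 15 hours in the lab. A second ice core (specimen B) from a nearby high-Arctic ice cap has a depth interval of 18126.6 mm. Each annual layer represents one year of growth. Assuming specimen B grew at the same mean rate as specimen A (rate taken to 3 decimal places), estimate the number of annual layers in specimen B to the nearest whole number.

31969 annual layers

Specimen A: true annual layer count = 25647 − 8 + 12 = 25651.
A: Extension rate ≈ 14534.5 / 25651 = 0.567 mm/year.
Specimen B: 18126.6 mm / 0.567 mm per year = 31969.31 years ≈ 31969 annual layers.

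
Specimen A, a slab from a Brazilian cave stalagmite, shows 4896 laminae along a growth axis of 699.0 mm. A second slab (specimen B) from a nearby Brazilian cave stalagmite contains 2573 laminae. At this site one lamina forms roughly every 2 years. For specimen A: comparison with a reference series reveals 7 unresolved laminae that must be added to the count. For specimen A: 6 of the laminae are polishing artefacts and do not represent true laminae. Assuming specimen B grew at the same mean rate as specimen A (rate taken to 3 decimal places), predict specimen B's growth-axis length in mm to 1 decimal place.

365.4 mm

Specimen A: adjusted count: 4896 − 6 + 7 = 4897 laminae.
Specimen A: 4897 laminae at 2 years each span 4897 × 2 = 9794 years.
A: Mean rate = 699.0 mm / 9794 years ≈ 0.071 mm/year.
Specimen B: at 2 years per lamina, 2573 × 2 = 5146 years. B's length ≈ 0.071 × 5146 = 365.4 mm.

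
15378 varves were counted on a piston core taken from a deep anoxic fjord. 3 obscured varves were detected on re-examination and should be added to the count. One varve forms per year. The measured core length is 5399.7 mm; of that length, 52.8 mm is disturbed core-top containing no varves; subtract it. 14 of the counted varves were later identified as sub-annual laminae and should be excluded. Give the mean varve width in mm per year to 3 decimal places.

0.348 mm per year

True varve count = 15378 − 14 + 3 = 15367.
Net length = 5399.7 − 52.8 = 5346.9 mm.
5346.9 mm over 15367 years gives 5346.9 / 15367 ≈ 0.348 mm per year.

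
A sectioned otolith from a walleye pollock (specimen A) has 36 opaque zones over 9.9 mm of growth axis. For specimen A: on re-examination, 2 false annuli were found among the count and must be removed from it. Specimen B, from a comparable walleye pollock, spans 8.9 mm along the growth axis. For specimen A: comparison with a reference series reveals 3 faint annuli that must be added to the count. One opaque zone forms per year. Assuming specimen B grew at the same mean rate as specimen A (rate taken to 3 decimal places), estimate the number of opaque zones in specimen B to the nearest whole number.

Specimen A: adjusted count: 36 − 2 + 3 = 37 opaque zones.
A: 9.9 mm over 37 years gives 9.9 / 37 ≈ 0.268 mm/yr.
Specimen B: 8.9 mm / 0.268 mm per year = 33.21 years ≈ 33 opaque zones.

33 opaque zones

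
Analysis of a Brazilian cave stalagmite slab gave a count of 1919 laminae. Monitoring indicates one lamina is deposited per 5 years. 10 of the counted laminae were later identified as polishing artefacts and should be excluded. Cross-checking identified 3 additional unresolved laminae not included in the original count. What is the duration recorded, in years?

True lamina count = 1919 − 10 + 3 = 1912.
Multiplying by 5 years per lamina: 1912 × 5 = 9560 years.

9560 years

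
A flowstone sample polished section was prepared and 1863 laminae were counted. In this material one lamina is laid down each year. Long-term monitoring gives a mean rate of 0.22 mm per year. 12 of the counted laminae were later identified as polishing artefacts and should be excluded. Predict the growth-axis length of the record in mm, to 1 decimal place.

Adjusted count: 1863 − 12 = 1851 laminae.
Length ≈ 0.22 × 1851 = 407.2 mm.

407.2 mm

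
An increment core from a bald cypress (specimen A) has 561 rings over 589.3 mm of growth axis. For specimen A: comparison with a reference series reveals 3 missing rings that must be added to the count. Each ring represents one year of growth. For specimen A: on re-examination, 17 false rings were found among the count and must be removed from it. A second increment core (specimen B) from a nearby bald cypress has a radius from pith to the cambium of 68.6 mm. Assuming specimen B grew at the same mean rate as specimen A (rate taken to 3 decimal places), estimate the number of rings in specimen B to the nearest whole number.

64 rings

Specimen A: adjusted count: 561 − 17 + 3 = 547 rings.
A: Extension rate ≈ 589.3 / 547 = 1.077 mm/yr.
For B, 68.6 / 1.077 = 63.70 years ≈ 64 rings.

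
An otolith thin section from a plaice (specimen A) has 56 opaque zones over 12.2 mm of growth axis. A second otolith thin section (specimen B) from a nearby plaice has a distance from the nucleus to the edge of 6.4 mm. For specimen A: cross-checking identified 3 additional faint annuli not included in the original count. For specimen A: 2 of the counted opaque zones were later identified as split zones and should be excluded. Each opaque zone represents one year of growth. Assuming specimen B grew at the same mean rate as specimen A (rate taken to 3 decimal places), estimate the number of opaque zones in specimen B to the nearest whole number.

30 opaque zones

Specimen A: adjusted count: 56 − 2 + 3 = 57 opaque zones.
A: 12.2 mm over 57 years gives 12.2 / 57 ≈ 0.214 mm per year.
For B, 6.4 / 0.214 = 29.91 years ≈ 30 opaque zones.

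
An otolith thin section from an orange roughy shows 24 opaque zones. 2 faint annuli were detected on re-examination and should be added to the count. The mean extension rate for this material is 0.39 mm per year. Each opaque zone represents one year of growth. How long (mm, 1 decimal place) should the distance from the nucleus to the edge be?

True opaque zone count = 24 + 2 = 26.
Length ≈ 0.39 × 26 = 10.1 mm.

10.1 mm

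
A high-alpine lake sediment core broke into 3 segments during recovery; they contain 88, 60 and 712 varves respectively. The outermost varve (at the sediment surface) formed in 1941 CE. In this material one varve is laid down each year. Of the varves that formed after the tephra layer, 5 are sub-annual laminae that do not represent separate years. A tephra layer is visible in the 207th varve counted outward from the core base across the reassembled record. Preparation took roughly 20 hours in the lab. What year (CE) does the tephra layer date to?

Total varves = 88 + 60 + 712 = 860.
The tephra layer sits at varve 207 from the core base, so 860 − 207 = 653 varves formed after it.
Excluding 5 false varves: 653 − 5 = 648.
1941 − 648 = 1293 CE.

1293 CE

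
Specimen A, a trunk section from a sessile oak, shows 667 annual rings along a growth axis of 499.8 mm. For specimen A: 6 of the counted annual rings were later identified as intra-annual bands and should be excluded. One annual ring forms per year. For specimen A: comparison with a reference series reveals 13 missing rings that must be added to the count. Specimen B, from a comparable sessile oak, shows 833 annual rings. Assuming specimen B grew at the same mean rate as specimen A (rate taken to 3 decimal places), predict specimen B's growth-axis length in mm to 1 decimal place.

Specimen A: true annual ring count = 667 − 6 + 13 = 674.
A: Mean rate = 499.8 mm / 674 years ≈ 0.742 mm/year.
Length of B = 0.742 × 833 = 618.1 mm.

618.1 mm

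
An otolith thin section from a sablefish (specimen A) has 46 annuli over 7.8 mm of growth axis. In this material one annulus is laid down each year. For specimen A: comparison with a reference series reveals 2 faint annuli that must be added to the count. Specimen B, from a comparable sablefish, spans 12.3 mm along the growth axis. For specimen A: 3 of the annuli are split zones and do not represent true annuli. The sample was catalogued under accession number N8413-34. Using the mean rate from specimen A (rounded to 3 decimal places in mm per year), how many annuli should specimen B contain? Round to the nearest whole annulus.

71 annuli

Specimen A: after corrections the count is 46 − 3 + 2 = 45 annuli.
A: 7.8 mm over 45 years gives 7.8 / 45 ≈ 0.173 mm per year.
B spans 12.3 / 0.173 = 71.10 years ≈ 71 annuli.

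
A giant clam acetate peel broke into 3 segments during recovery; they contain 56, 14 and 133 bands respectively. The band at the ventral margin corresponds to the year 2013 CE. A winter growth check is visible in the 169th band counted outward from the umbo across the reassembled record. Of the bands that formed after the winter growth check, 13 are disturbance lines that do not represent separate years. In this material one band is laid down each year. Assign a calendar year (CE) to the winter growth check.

Total bands = 56 + 14 + 133 = 203.
Between band 169 and the ventral margin there are 203 − 169 = 34 bands.
Removing the 13 false bands leaves 34 − 13 = 21 true bands beyond the winter growth check.
Counting back 21 years from 2013 CE places the winter growth check in 2013 − 21 = 1992 CE.

1992 CE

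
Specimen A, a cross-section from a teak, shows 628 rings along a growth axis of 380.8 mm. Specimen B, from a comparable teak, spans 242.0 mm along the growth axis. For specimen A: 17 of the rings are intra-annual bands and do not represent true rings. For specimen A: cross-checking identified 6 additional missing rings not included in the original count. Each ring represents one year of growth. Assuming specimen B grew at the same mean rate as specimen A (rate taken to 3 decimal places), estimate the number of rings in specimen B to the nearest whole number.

392 rings

Specimen A: adjusted count: 628 − 17 + 6 = 617 rings.
A: Extension rate ≈ 380.8 / 617 = 0.617 mm/year.
For B, 242.0 / 0.617 = 392.22 years ≈ 392 rings.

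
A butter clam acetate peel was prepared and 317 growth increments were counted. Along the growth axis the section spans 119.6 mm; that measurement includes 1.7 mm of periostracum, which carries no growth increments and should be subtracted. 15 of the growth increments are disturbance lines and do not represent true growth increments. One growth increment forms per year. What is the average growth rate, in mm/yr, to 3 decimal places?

Correcting the raw count gives 317 − 15 = 302 true growth increments.
Net length = 119.6 − 1.7 = 117.9 mm.
117.9 mm over 302 years gives 117.9 / 302 ≈ 0.390 mm/yr.

0.390 mm/yr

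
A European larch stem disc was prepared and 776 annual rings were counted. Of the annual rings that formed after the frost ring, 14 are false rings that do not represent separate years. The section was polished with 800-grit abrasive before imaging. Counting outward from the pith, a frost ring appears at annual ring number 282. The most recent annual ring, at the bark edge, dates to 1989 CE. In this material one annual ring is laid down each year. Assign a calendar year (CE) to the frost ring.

The frost ring sits at annual ring 282 from the pith, so 776 − 282 = 494 annual rings formed after it.
Excluding 14 false annual rings: 494 − 14 = 480.
Counting back 480 years from 1989 CE places the frost ring in 1989 − 480 = 1509 CE.

1509 CE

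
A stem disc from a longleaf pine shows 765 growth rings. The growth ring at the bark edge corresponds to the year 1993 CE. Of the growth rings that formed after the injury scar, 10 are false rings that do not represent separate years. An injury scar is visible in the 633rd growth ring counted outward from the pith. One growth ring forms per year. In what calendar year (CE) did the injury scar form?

765 − 633 = 132 growth rings lie beyond the injury scar toward the bark edge.
132 − 10 false = 122 true growth rings after the injury scar.
The growth ring at the bark edge is 1993 CE, so the injury scar dates to 1993 − 122 = 1871 CE.

1871 CE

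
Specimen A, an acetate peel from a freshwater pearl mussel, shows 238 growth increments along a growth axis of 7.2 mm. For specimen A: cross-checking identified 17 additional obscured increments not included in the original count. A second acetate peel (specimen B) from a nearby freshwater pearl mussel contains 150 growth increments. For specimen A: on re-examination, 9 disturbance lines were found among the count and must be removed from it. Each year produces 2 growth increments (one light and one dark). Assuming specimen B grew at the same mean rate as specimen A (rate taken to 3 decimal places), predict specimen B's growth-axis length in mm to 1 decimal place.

4.4 mm

Specimen A: correcting the raw count gives 238 − 9 + 17 = 246 true growth increments.
Specimen A: dividing by 2 growth increments per year: 246 / 2 = 123 years.
A: Extension rate ≈ 7.2 / 123 = 0.059 mm/yr.
Specimen B: 150 growth increments at 2 per year is 150 / 2 = 75 years. B's length ≈ 0.059 × 75 = 4.4 mm.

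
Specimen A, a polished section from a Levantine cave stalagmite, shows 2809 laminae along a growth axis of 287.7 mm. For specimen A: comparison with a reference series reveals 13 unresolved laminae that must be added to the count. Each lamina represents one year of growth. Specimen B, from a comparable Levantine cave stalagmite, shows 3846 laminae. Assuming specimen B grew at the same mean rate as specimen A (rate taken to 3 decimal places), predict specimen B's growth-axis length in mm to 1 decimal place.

392.3 mm

Specimen A: true lamina count = 2809 + 13 = 2822.
A: 287.7 mm over 2822 years gives 287.7 / 2822 ≈ 0.102 mm/yr.
Length of B = 0.102 × 3846 = 392.3 mm.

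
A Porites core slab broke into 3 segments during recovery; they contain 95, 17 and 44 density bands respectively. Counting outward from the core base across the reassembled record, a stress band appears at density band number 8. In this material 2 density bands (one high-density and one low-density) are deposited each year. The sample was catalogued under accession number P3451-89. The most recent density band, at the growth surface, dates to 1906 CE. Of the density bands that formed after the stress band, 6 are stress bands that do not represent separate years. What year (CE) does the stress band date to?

1835 CE

Total density bands = 95 + 17 + 44 = 156.
Between density band 8 and the growth surface there are 156 − 8 = 148 density bands.
148 − 6 false = 142 true density bands after the stress band.
142 density bands at 2 per year is 142 / 2 = 71 years.
1906 − 71 = 1835 CE.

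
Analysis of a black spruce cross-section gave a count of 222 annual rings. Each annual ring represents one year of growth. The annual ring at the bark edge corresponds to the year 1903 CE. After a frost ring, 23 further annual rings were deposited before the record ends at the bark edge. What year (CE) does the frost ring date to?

23 annual rings formed after the frost ring.
The annual ring at the bark edge is 1903 CE, so the frost ring dates to 1903 − 23 = 1880 CE.

1880 CE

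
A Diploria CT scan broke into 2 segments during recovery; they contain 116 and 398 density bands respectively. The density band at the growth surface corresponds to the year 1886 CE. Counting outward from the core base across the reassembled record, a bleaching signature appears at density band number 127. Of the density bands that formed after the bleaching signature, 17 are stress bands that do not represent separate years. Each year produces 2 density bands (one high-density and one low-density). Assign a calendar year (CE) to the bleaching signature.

Total density bands = 116 + 398 = 514.
Between density band 127 and the growth surface there are 514 − 127 = 387 density bands.
Excluding 17 false density bands: 387 − 17 = 370.
With 2 density bands per year, 370 / 2 = 185 years.
1886 − 185 = 1701 CE.

1701 CE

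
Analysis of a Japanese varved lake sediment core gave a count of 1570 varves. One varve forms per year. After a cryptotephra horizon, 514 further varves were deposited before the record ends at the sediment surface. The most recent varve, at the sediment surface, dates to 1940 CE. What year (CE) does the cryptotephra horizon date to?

1426 CE

514 varves post-date the cryptotephra horizon.
The varve at the sediment surface is 1940 CE, so the cryptotephra horizon dates to 1940 − 514 = 1426 CE.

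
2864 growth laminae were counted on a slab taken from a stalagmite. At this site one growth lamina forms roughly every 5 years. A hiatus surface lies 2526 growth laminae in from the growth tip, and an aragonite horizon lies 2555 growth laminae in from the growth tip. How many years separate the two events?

The two markers are separated by 2555 − 2526 = 29 growth laminae.
Multiplying by 5 years per growth lamina: 29 × 5 = 145 years.

145 yr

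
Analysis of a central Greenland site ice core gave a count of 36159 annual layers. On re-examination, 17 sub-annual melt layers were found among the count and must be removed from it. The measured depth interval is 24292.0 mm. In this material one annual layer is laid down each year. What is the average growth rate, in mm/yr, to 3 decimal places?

True annual layer count = 36159 − 17 = 36142.
Mean rate = 24292.0 mm / 36142 years ≈ 0.672 mm/yr.

0.672 mm/yr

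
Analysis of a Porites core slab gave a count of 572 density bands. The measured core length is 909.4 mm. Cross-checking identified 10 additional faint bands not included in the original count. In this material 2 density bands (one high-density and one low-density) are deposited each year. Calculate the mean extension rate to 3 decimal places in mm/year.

Adjusted count: 572 + 10 = 582 density bands.
With 2 density bands per year, 582 / 2 = 291 years.
909.4 mm over 291 years gives 909.4 / 291 ≈ 3.125 mm/year.

3.125 mm/year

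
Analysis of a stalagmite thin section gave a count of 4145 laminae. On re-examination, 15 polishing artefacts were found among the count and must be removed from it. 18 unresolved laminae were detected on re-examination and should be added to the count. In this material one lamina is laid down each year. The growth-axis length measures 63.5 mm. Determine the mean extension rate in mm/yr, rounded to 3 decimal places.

After corrections the count is 4145 − 15 + 18 = 4148 laminae.
63.5 mm over 4148 years gives 63.5 / 4148 ≈ 0.015 mm/yr.

0.015 mm/yr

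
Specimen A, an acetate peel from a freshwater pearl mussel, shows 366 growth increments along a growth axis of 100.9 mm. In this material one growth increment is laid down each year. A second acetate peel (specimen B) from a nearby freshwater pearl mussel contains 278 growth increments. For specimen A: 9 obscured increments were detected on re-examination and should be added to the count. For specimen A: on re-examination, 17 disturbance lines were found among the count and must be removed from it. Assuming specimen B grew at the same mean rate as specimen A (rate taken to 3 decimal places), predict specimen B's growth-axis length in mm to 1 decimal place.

78.4 mm

Specimen A: correcting the raw count gives 366 − 17 + 9 = 358 true growth increments.
A: Extension rate ≈ 100.9 / 358 = 0.282 mm per year.
B's length ≈ 0.282 × 278 = 78.4 mm.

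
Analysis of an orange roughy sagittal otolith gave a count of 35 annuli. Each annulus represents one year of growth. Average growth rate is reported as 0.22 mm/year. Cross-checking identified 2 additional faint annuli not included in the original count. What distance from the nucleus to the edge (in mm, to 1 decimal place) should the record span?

After corrections the count is 35 + 2 = 37 annuli.
37 years at 0.22 mm/year gives 0.22 × 37 = 8.1 mm.

8.1 mm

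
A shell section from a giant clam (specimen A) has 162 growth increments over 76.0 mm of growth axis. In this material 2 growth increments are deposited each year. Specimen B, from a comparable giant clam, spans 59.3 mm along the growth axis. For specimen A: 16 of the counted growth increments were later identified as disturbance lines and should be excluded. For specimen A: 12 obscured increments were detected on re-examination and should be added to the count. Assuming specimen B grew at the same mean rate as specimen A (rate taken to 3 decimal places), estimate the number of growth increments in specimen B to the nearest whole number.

123 growth increments

Specimen A: adjusted count: 162 − 16 + 12 = 158 growth increments.
Specimen A: dividing by 2 growth increments per year: 158 / 2 = 79 years.
A: Mean rate = 76.0 mm / 79 years ≈ 0.962 mm/yr.
Specimen B: 59.3 mm / 0.962 mm per year = 61.64 years; at 2 growth increments per year that is 61.64 × 2 ≈ 123 growth increments.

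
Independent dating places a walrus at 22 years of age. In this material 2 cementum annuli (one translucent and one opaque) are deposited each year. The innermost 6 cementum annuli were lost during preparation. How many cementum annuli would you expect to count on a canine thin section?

22 years at 2 cementum annuli per year gives 22 × 2 = 44 cementum annuli.
Less the 6 uncaptured cementum annuli: 44 − 6 = 38.

38 cementum annuli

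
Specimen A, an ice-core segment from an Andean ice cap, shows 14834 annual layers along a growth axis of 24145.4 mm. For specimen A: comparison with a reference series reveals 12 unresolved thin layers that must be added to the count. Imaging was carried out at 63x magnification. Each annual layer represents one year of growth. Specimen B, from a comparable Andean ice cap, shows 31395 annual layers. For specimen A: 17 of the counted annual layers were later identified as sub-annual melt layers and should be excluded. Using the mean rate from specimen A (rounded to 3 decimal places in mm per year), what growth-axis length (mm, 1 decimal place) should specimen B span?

Specimen A: after corrections the count is 14834 − 17 + 12 = 14829 annual layers.
A: Mean rate = 24145.4 mm / 14829 years ≈ 1.628 mm per year.
Length of B = 1.628 × 31395 = 51111.1 mm.

51111.1 mm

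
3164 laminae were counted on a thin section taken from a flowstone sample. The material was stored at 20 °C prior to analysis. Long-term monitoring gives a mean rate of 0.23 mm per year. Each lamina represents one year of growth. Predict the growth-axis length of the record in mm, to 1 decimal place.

3164 years of growth are recorded.
Predicted length = 0.23 mm/year × 3164 years = 727.7 mm.

727.7 mm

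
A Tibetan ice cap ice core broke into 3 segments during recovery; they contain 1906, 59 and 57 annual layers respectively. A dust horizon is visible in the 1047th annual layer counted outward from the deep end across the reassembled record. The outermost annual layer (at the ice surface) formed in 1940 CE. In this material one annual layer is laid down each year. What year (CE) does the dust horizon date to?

Total annual layers = 1906 + 59 + 57 = 2022.
Between annual layer 1047 and the ice surface there are 2022 − 1047 = 975 annual layers.
The annual layer at the ice surface is 1940 CE, so the dust horizon dates to 1940 − 975 = 965 CE.

965 CE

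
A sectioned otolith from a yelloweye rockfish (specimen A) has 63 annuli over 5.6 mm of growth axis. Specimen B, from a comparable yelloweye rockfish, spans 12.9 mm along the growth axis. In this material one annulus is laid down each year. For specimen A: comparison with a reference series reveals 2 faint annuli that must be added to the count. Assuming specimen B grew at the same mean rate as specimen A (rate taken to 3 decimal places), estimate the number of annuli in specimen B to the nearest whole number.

Specimen A: after corrections the count is 63 + 2 = 65 annuli.
A: 5.6 mm over 65 years gives 5.6 / 65 ≈ 0.086 mm/yr.
For B, 12.9 / 0.086 = 150.00 years ≈ 150 annuli.

150 annuli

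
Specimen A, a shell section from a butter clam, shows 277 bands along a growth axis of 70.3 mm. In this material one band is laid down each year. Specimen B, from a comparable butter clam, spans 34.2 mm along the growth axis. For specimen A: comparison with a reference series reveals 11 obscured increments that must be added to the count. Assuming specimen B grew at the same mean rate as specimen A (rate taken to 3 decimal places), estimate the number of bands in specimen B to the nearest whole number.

140 bands

Specimen A: adjusted count: 277 + 11 = 288 bands.
A: Mean rate = 70.3 mm / 288 years ≈ 0.244 mm/year.
Specimen B: 34.2 mm / 0.244 mm per year = 140.16 years ≈ 140 bands.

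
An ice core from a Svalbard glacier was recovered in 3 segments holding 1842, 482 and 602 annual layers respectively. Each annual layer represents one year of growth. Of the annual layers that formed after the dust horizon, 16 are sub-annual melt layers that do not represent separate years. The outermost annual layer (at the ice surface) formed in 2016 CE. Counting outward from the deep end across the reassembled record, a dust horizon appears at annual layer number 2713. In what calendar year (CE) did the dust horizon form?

1819 CE

Total annual layers = 1842 + 482 + 602 = 2926.
2926 − 2713 = 213 annual layers lie beyond the dust horizon toward the ice surface.
213 − 16 false = 197 true annual layers after the dust horizon.
The annual layer at the ice surface is 2016 CE, so the dust horizon dates to 2016 − 197 = 1819 CE.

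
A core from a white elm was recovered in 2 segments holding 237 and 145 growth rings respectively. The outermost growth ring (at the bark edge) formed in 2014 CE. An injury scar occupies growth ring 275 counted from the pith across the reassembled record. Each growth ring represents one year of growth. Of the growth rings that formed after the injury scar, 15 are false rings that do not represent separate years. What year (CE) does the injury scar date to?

Total growth rings = 237 + 145 = 382.
Between growth ring 275 and the bark edge there are 382 − 275 = 107 growth rings.
107 − 15 false = 92 true growth rings after the injury scar.
2014 − 92 = 1922 CE.

1922 CE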